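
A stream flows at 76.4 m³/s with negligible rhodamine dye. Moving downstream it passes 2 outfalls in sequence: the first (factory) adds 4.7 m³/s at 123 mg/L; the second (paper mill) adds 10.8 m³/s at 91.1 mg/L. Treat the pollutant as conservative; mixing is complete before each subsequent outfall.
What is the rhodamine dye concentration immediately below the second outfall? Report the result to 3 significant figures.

17.0 mg/L

Below outfall 1: Q → 81.10 m³/s, C = (76.40·0 + 4.700·123.0)/81.10 = 7.128 mg/L.
Below outfall 2: Q → 91.90 m³/s, C = (81.10·7.128 + 10.80·91.10)/91.90 = 17.00 mg/L.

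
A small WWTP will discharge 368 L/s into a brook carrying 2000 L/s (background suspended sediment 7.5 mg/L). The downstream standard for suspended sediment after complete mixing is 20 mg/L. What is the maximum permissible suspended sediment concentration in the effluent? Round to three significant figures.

87.9 mg/L

At the limit, (Qr·Cr + Qe·Cₑ)/(Qr + Qe) = 20:
Cₑ = (2368·20 − 2000·7.500) / 368.0 = 87.93 mg/L.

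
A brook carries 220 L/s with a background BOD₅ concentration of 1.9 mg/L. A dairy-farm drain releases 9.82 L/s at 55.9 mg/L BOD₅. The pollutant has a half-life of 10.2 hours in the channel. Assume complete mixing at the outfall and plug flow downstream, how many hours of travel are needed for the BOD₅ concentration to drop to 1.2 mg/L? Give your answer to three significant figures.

18.5 h

Mixed concentration C = ΣQC/ΣQ = (220.0·1.900 + 9.820·55.90) / 229.8 = 966.9/229.8 = 4.207 mg/L.
Half-life 10.2 h → k = ln 2 / 10.2 = 0.06796 h⁻¹ = 1.631 d⁻¹.
4.207·exp(−k·t) = 1.2 → t = ln(4.207/1.2)/k = 66460 s = 18.46 h.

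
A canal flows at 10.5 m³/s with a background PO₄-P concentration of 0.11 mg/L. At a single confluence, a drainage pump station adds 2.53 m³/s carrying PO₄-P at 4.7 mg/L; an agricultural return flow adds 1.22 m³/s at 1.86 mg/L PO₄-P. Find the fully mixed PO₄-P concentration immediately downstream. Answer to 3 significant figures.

Mass balance: C = (10.50·0.1100 + 2.530·4.700 + 1.220·1.860) / 14.25 = 15.32/14.25 = 1.075 mg/L.

1.07 mg/L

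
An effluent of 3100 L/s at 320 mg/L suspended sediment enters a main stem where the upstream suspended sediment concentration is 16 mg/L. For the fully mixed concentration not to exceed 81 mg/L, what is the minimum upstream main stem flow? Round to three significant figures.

Set C_mix = 81: (Q·16.00 + 3100·320.0) / (Q + 3100) = 81
→ Q = 3100·(320.0 − 81)/(81 − 16.00) = 11400 L/s.

11400 L/s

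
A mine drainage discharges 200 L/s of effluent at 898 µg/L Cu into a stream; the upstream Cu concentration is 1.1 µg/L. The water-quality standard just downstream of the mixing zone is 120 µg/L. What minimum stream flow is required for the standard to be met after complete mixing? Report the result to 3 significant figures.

1310 L/s

Set C_mix = 120: (Q·1.100 + 200.0·898.0) / (Q + 200.0) = 120
→ Q = 200.0·(898.0 − 120)/(120 − 1.100) = 1309 L/s.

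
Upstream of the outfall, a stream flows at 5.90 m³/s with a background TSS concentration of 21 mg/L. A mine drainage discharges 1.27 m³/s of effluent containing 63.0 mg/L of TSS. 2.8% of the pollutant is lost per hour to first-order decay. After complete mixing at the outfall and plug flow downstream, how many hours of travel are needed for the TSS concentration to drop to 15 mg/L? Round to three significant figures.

Flow-weighted average: C = (5.900·21.00 + 1.270·63.00) / 7.170 = 203.9/7.170 = 28.44 mg/L.
2.8%/h lost → k = −ln(1 − 0.028) = 0.02840 h⁻¹.
28.44·exp(−k·t) = 15 → t = ln(28.44/15)/k = 81090 s = 22.53 h.

22.5 h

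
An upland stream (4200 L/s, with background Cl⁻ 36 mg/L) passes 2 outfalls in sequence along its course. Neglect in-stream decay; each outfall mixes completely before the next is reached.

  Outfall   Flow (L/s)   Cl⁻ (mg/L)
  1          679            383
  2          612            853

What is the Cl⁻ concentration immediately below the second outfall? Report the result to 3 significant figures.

After outfall 1: Q = 4200 + 679.0 = 4879 L/s; C = (4200·36.00 + 679.0·383.0)/4879 = 84.29 mg/L.
After outfall 2: Q = 4879 + 612.0 = 5491 L/s; C = (4879·84.29 + 612.0·853.0)/5491 = 170.0 mg/L.

170 mg/L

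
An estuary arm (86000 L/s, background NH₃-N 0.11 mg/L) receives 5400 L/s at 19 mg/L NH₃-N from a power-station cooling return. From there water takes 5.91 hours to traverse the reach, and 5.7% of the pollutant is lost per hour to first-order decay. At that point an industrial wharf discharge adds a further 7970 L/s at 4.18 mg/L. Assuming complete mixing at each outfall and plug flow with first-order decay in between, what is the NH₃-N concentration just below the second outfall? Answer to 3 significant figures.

Conservation of mass: C = (86000·0.1100 + 5400·19.00) / 91400 = 112100/91400 = 1.226 mg/L; combined flow 91400 L/s.
5.7%/h lost → k = −ln(1 − 0.057) = 0.05869 h⁻¹.
Applying C = C₀e^(−kt): 1.226 × 0.7069 = 0.8667 mg/L.
At the second outfall, C = (91400·0.8667 + 7970·4.180) / (91400 + 7970) = 1.132 mg/L.

1.13 mg/L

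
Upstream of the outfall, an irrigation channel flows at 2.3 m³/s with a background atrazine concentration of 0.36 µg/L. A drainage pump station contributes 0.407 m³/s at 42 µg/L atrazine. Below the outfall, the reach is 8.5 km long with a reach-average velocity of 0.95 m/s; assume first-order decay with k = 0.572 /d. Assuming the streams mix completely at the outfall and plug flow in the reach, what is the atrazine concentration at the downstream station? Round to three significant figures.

Flow-weighted average: C = (2.300·0.3600 + 0.4070·42.00) / 2.707 = 17.92/2.707 = 6.621 µg/L.
Travel time t = 8.5·1000 / 0.95 = 8947 s = 2.485 h.
First-order decay: C = 6.621·exp(−k·t) = 6.621·0.9425 = 6.240 µg/L.

6.24 µg/L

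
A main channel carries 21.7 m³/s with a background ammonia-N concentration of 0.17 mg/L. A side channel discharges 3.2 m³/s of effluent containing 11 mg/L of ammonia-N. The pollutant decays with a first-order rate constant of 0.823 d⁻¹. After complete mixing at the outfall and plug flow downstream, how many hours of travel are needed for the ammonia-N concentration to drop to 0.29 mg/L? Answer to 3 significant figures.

Flow-weighted average: C = (21.70·0.1700 + 3.200·11.00) / 24.90 = 38.89/24.90 = 1.562 mg/L.
1.562·exp(−k·t) = 0.29 → t = ln(1.562/0.29)/k = 176800 s = 49.10 h.

49.1 h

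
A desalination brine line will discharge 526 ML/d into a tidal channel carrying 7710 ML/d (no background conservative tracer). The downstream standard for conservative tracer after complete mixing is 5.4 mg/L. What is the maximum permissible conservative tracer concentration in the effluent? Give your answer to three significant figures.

At the limit, (Qr·Cr + Qe·Cₑ)/(Qr + Qe) = 5.4:
Cₑ = (8236·5.4 − 7710·0) / 526.0 = 84.55 mg/L.

84.6 mg/L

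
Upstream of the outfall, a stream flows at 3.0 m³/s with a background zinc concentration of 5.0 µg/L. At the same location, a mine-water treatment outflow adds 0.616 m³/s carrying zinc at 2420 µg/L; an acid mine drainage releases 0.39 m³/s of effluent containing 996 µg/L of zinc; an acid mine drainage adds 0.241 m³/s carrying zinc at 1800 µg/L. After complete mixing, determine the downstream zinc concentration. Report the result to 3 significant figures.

Flow-weighted average: C = (3.000·5.000 + 0.6160·2420 + 0.3900·996.0 + 0.2410·1800) / 4.247 = 2328/4.247 = 548.1 µg/L.

548 µg/L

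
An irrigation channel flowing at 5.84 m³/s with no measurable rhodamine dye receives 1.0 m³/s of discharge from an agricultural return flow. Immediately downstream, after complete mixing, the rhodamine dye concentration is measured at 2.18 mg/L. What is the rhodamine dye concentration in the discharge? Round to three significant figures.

14.9 mg/L

Mass balance: 5.840·0 + 1.000·Cₑ = 6.840·2.180
→ Cₑ = (6.840·2.180 − 5.840·0) / 1.000 = 14.91 mg/L.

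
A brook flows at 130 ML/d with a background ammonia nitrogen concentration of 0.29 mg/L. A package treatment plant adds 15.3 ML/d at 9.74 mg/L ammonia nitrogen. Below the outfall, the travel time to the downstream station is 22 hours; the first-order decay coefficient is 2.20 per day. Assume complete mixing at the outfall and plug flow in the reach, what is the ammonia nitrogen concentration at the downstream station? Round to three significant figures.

After mixing, C = (130.0·0.2900 + 15.30·9.740) / 145.3 = 186.7/145.3 = 1.285 mg/L.
First-order decay: C = 1.285·exp(−k·t) = 1.285·0.1331 = 0.1710 mg/L.

0.171 mg/L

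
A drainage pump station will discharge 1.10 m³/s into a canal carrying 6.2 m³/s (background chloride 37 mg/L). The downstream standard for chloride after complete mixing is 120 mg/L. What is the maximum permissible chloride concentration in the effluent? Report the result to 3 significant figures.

At the limit, (Qr·Cr + Qe·Cₑ)/(Qr + Qe) = 120:
Cₑ = (7.300·120 − 6.200·37.00) / 1.100 = 587.8 mg/L.

588 mg/L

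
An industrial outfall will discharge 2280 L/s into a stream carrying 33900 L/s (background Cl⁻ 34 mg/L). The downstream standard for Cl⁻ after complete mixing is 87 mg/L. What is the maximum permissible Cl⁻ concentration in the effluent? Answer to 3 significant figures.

At the limit, (Qr·Cr + Qe·Cₑ)/(Qr + Qe) = 87:
Cₑ = (36180·87 − 33900·34.00) / 2280 = 875.0 mg/L.

875 mg/L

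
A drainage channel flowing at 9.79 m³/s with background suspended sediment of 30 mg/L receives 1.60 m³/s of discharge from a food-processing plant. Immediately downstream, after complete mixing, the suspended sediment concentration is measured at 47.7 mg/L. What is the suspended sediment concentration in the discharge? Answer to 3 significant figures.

Mass balance: 9.790·30.00 + 1.600·Cₑ = 11.39·47.70
→ Cₑ = (11.39·47.70 − 9.790·30.00) / 1.600 = 156.0 mg/L.

156 mg/L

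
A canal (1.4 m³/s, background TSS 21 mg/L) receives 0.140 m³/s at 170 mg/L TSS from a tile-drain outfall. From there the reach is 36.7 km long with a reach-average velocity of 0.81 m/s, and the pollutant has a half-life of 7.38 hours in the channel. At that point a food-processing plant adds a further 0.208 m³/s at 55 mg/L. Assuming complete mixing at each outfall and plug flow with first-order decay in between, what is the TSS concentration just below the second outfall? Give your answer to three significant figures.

After mixing, C = (1.400·21.00 + 0.1400·170.0) / 1.540 = 53.20/1.540 = 34.55 mg/L; combined flow 1.540 m³/s.
Travel time t = 36.7·1000 / 0.81 = 45310 s = 12.59 h.
Half-life 7.38 h → k = ln 2 / 7.38 = 0.09392 h⁻¹ = 2.254 d⁻¹.
After decay, C = 34.55 × e^(−kt) = 34.55 × 0.3066 = 10.59 mg/L.
At the second outfall, C = (1.540·10.59 + 0.2080·55.00) / (1.540 + 0.2080) = 15.88 mg/L.

15.9 mg/L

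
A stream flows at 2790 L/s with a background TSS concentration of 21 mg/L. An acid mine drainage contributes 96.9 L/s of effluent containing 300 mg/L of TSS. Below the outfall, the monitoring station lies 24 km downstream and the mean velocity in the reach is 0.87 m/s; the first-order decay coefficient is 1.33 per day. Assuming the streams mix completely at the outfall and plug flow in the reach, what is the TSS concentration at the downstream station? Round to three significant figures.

Flow-weighted average: C = (2790·21.00 + 96.90·300.0) / 2887 = 87660/2887 = 30.36 mg/L.
Travel time t = 24·1000 / 0.87 = 27590 s = 7.663 h.
First-order decay: C = 30.36·exp(−k·t) = 30.36·0.6540 = 19.86 mg/L.

19.9 mg/L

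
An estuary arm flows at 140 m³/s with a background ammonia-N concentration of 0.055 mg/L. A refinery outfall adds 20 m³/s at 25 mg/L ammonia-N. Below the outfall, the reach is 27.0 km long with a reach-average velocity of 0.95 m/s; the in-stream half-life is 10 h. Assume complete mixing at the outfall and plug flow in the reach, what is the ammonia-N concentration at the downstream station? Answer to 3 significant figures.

1.84 mg/L

After mixing, C = (140.0·0.05500 + 20.00·25.00) / 160.0 = 507.7/160.0 = 3.173 mg/L.
Travel time t = 27.0·1000 / 0.95 = 28420 s = 7.895 h.
Half-life 10 h → k = ln 2 / 10 = 0.06931 h⁻¹ = 1.664 d⁻¹.
After decay, C = 3.173 × e^(−kt) = 3.173 × 0.5786 = 1.836 mg/L.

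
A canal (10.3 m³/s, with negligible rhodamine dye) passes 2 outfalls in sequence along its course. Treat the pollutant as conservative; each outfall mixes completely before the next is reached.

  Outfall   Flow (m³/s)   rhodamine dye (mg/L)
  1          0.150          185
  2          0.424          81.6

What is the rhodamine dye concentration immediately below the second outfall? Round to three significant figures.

5.73 mg/L

Below outfall 1: Q → 10.45 m³/s, C = (10.30·0 + 0.1500·185.0)/10.45 = 2.656 mg/L.
Below outfall 2: Q → 10.87 m³/s, C = (10.45·2.656 + 0.4240·81.60)/10.87 = 5.734 mg/L.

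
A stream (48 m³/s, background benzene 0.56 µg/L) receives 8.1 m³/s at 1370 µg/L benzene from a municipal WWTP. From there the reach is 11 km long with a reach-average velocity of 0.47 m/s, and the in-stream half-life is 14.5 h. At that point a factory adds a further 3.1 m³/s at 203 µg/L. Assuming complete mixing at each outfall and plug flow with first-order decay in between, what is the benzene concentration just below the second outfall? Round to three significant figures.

148 µg/L

Mixed concentration C = ΣQC/ΣQ = (48.00·0.5600 + 8.100·1370) / 56.10 = 11120/56.10 = 198.3 µg/L; combined flow 56.10 m³/s.
Travel time t = 11·1000 / 0.47 = 23400 s = 6.501 h.
Half-life 14.5 h → k = ln 2 / 14.5 = 0.04780 h⁻¹ = 1.147 d⁻¹.
Decay over the reach: 198.3·exp(−kt) = 198.3·0.7329 = 145.3 µg/L.
At the second outfall, C = (56.10·145.3 + 3.100·203.0) / (56.10 + 3.100) = 148.3 µg/L.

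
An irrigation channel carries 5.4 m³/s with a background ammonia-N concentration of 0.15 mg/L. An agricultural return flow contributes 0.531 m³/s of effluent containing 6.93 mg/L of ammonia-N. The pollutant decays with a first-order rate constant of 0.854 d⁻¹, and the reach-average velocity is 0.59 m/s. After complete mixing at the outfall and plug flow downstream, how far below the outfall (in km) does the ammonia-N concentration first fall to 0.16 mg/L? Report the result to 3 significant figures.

Conservation of mass: C = (5.400·0.1500 + 0.5310·6.930) / 5.931 = 4.490/5.931 = 0.7570 mg/L.
Set 0.7570·exp(−k·t) = 0.16 → t = ln(0.7570/0.16)/k = 157200 s = 43.68 h.
Distance = v·t = 0.59·157200 = 92770 m = 92.77 km.

92.8 km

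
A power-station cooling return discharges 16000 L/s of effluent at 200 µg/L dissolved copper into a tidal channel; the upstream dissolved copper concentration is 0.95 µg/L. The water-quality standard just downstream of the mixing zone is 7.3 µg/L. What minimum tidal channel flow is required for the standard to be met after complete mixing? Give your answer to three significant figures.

486000 L/s

Set C_mix = 7.3: (Q·0.9500 + 16000·200.0) / (Q + 16000) = 7.3
→ Q = 16000·(200.0 − 7.3)/(7.3 − 0.9500) = 485500 L/s.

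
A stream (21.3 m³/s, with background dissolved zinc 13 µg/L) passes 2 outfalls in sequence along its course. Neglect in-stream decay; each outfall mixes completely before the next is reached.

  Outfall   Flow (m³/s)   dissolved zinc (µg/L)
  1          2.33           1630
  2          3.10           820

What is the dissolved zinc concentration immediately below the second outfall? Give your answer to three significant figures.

Below outfall 1: Q → 23.63 m³/s, C = (21.30·13.00 + 2.330·1630)/23.63 = 172.4 µg/L.
Below outfall 2: Q → 26.73 m³/s, C = (23.63·172.4 + 3.100·820.0)/26.73 = 247.5 µg/L.

248 µg/L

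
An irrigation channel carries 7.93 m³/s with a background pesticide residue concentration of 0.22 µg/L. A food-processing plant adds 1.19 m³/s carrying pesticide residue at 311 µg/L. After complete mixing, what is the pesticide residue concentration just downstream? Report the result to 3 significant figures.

Mass balance: C = (7.930·0.2200 + 1.190·311.0) / 9.120 = 371.8/9.120 = 40.77 µg/L.

40.8 µg/L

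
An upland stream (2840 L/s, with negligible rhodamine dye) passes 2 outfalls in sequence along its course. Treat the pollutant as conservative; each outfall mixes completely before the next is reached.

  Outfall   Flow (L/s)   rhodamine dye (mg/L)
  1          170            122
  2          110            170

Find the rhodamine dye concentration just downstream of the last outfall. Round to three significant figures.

12.6 mg/L

Outfall 1: combined Q = 3010 L/s; C = (2840·0 + 170.0·122.0)/3010 = 6.890 mg/L.
Outfall 2: combined Q = 3120 L/s; C = (3010·6.890 + 110.0·170.0)/3120 = 12.64 mg/L.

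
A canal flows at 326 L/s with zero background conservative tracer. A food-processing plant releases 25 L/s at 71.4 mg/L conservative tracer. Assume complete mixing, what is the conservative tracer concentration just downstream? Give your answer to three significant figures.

Conservation of mass: C = (326.0·0 + 25.00·71.40) / 351.0 = 1785/351.0 = 5.085 mg/L.

5.09 mg/L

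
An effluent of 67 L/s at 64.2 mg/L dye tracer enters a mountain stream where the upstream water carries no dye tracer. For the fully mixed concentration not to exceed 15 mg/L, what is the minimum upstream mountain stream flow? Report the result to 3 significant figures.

220 L/s

Set C_mix = 15: (Q·0 + 67.00·64.20) / (Q + 67.00) = 15
→ Q = 67.00·(64.20 − 15)/(15 − 0) = 219.8 L/s.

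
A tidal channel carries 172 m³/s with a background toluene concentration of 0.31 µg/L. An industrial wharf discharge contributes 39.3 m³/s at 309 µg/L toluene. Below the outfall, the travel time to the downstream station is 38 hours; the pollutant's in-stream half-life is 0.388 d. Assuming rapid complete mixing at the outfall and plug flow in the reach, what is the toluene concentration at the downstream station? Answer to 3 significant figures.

Mass balance: C = (172.0·0.3100 + 39.30·309.0) / 211.3 = 12200/211.3 = 57.72 µg/L.
Half-life 0.388 d → k = ln 2 / 0.388 = 1.786 d⁻¹.
Applying C = C₀e^(−kt): 57.72 × 0.05910 = 3.411 µg/L.

3.41 µg/L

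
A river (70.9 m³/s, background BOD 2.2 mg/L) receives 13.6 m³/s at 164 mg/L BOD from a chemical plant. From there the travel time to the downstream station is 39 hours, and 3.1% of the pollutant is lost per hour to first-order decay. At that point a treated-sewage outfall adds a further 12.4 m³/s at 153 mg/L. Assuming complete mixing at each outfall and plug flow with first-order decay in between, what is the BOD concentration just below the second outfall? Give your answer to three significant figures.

After mixing, C = (70.90·2.200 + 13.60·164.0) / 84.50 = 2386/84.50 = 28.24 mg/L; combined flow 84.50 m³/s.
3.1%/h lost → k = −ln(1 − 0.031) = 0.03149 h⁻¹.
Decay over the reach: 28.24·exp(−kt) = 28.24·0.2928 = 8.270 mg/L.
Second outfall: C = (84.50·8.270 + 12.40·153.0)/96.90 = 26.79 mg/L.

26.8 mg/L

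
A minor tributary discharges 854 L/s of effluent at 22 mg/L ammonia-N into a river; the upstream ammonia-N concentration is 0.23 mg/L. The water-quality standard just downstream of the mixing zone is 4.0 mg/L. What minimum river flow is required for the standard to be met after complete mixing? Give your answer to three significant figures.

Set C_mix = 4.0: (Q·0.2300 + 854.0·22.00) / (Q + 854.0) = 4.0
→ Q = 854.0·(22.00 − 4.0)/(4.0 − 0.2300) = 4077 L/s.

4080 L/s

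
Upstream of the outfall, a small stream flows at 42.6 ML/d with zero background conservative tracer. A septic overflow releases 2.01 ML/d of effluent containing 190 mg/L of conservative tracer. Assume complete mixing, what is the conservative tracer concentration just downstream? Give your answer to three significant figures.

Mixed concentration C = ΣQC/ΣQ = (42.60·0 + 2.010·190.0) / 44.61 = 381.9/44.61 = 8.561 mg/L.

8.56 mg/L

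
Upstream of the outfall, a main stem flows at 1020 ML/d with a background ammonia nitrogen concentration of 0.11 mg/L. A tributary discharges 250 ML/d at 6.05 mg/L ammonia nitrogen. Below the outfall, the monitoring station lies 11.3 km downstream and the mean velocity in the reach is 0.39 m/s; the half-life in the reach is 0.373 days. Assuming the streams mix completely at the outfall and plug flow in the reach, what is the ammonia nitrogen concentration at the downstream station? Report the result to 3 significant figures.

0.686 mg/L

Flow-weighted average: C = (1020·0.1100 + 250.0·6.050) / 1270 = 1625/1270 = 1.279 mg/L.
Travel time t = 11.3·1000 / 0.39 = 28970 s = 8.048 h.
Half-life 0.373 d → k = ln 2 / 0.373 = 1.858 d⁻¹.
After decay, C = 1.279 × e^(−kt) = 1.279 × 0.5362 = 0.6860 mg/L.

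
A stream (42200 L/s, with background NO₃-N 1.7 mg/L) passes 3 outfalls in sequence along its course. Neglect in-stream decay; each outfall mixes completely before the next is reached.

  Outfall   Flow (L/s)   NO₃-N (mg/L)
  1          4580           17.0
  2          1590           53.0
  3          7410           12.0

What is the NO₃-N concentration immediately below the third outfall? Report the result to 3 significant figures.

5.79 mg/L

After outfall 1: Q = 42200 + 4580 = 46780 L/s; C = (42200·1.700 + 4580·17.00)/46780 = 3.198 mg/L.
After outfall 2: Q = 46780 + 1590 = 48370 L/s; C = (46780·3.198 + 1590·53.00)/48370 = 4.835 mg/L.
After outfall 3: Q = 48370 + 7410 = 55780 L/s; C = (48370·4.835 + 7410·12.00)/55780 = 5.787 mg/L.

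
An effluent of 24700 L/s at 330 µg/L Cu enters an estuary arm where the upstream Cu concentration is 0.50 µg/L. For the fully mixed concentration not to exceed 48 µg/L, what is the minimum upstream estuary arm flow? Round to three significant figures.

Set C_mix = 48: (Q·0.5000 + 24700·330.0) / (Q + 24700) = 48
→ Q = 24700·(330.0 − 48)/(48 − 0.5000) = 146600 L/s.

147000 L/s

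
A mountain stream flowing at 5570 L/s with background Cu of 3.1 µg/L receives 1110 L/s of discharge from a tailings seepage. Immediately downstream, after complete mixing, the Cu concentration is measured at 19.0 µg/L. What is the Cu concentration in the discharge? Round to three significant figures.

98.8 µg/L

Mass balance: 5570·3.100 + 1110·Cₑ = 6680·19.00
→ Cₑ = (6680·19.00 − 5570·3.100) / 1110 = 98.79 µg/L.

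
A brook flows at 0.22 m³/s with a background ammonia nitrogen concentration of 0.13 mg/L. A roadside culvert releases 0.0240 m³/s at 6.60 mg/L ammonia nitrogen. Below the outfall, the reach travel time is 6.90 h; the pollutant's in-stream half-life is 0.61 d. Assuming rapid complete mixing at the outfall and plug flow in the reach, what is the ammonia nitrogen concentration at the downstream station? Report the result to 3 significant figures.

0.553 mg/L

After mixing, C = (0.2200·0.1300 + 0.02400·6.600) / 0.2440 = 0.1870/0.2440 = 0.7664 mg/L.
Half-life 0.61 d → k = ln 2 / 0.61 = 1.136 d⁻¹.
Decay over the reach: 0.7664·exp(−kt) = 0.7664·0.7213 = 0.5528 mg/L.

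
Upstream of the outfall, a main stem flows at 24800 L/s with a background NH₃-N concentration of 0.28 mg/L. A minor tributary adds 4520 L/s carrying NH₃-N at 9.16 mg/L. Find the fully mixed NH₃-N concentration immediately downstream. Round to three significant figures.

Flow-weighted average: C = (24800·0.2800 + 4520·9.160) / 29320 = 48350/29320 = 1.649 mg/L.

1.65 mg/L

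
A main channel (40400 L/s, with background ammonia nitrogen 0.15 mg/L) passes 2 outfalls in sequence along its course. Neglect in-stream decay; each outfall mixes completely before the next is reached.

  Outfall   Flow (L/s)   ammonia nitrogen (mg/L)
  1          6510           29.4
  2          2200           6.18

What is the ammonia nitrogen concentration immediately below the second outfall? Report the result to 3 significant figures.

4.30 mg/L

Below outfall 1: Q → 46910 L/s, C = (40400·0.1500 + 6510·29.40)/46910 = 4.209 mg/L.
Below outfall 2: Q → 49110 L/s, C = (46910·4.209 + 2200·6.180)/49110 = 4.297 mg/L.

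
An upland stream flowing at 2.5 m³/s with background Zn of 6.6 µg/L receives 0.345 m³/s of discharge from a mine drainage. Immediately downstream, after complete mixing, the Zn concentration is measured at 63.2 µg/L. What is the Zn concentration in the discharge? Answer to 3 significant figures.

Mass balance: 2.500·6.600 + 0.3450·Cₑ = 2.845·63.20
→ Cₑ = (2.845·63.20 − 2.500·6.600) / 0.3450 = 473.3 µg/L.

473 µg/L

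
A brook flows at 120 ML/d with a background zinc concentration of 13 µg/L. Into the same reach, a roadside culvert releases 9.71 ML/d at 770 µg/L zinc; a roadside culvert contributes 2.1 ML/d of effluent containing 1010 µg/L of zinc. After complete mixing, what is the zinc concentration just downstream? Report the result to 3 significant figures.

84.6 µg/L

Mixed concentration C = ΣQC/ΣQ = (120.0·13.00 + 9.710·770.0 + 2.100·1010) / 131.8 = 11160/131.8 = 84.65 µg/L.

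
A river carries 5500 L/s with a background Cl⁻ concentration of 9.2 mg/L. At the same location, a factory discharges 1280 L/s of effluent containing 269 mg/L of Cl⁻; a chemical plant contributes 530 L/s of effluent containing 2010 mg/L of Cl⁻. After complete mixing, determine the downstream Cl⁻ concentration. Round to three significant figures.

After mixing, C = (5500·9.200 + 1280·269.0 + 530.0·2010) / 7310 = 1460000/7310 = 199.8 mg/L.

200 mg/L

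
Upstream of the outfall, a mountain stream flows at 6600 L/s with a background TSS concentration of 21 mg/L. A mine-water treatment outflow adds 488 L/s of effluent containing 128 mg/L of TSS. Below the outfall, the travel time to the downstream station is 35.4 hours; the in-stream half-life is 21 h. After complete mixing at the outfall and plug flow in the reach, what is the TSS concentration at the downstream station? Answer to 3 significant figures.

Mixed concentration C = ΣQC/ΣQ = (6600·21.00 + 488.0·128.0) / 7088 = 201100/7088 = 28.37 mg/L.
Half-life 21 h → k = ln 2 / 21 = 0.03301 h⁻¹ = 0.7922 d⁻¹.
Applying C = C₀e^(−kt): 28.37 × 0.3108 = 8.818 mg/L.

8.82 mg/L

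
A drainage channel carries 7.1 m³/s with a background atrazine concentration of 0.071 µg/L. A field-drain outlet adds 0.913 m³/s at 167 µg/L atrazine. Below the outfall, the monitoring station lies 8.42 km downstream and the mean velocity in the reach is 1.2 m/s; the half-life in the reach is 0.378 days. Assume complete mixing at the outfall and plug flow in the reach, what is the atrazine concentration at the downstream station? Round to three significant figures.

Flow-weighted average: C = (7.100·0.07100 + 0.9130·167.0) / 8.013 = 153.0/8.013 = 19.09 µg/L.
Travel time t = 8.42·1000 / 1.2 = 7017 s = 1.949 h.
Half-life 0.378 d → k = ln 2 / 0.378 = 1.834 d⁻¹.
After decay, C = 19.09 × e^(−kt) = 19.09 × 0.8616 = 16.45 µg/L.

16.4 µg/L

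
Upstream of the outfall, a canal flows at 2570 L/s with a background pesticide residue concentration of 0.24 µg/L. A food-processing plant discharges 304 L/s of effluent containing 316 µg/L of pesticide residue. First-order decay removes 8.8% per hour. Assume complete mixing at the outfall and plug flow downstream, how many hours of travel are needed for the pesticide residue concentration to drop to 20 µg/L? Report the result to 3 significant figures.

5.64 h

Conservation of mass: C = (2570·0.2400 + 304.0·316.0) / 2874 = 96680/2874 = 33.64 µg/L.
8.8%/h lost → k = −ln(1 − 0.088) = 0.09212 h⁻¹.
33.64·exp(−k·t) = 20 → t = ln(33.64/20)/k = 20320 s = 5.645 h.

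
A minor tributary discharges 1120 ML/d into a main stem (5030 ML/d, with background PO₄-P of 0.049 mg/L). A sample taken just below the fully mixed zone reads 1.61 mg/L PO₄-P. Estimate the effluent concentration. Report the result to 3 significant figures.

8.62 mg/L

Mass balance: 5030·0.04900 + 1120·Cₑ = 6150·1.610
→ Cₑ = (6150·1.610 − 5030·0.04900) / 1120 = 8.621 mg/L.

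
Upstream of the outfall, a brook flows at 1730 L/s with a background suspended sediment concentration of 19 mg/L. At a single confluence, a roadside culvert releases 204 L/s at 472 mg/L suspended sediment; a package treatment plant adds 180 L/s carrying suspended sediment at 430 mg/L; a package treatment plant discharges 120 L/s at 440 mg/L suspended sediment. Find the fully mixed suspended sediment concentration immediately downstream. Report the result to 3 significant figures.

Flow-weighted average: C = (1730·19.00 + 204.0·472.0 + 180.0·430.0 + 120.0·440.0) / 2234 = 259400/2234 = 116.1 mg/L.

116 mg/L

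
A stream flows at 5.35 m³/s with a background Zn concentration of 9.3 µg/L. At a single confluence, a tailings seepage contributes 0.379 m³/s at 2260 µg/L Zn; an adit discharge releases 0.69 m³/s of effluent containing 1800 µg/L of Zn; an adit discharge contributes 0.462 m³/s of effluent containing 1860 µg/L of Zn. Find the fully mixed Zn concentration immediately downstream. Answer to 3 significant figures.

Mixed concentration C = ΣQC/ΣQ = (5.350·9.300 + 0.3790·2260 + 0.6900·1800 + 0.4620·1860) / 6.881 = 3008/6.881 = 437.1 µg/L.

437 µg/L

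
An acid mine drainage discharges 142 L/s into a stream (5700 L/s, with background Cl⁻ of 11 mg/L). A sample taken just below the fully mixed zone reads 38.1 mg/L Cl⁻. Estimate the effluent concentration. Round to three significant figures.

Mass balance: 5700·11.00 + 142.0·Cₑ = 5842·38.10
→ Cₑ = (5842·38.10 − 5700·11.00) / 142.0 = 1126 mg/L.

1130 mg/L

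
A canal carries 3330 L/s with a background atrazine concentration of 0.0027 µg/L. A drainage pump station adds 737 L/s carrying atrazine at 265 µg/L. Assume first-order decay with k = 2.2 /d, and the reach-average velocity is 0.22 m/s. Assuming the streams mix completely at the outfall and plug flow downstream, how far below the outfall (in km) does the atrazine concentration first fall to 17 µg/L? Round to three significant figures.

Flow-weighted average: C = (3330·0.002700 + 737.0·265.0) / 4067 = 195300/4067 = 48.02 µg/L.
Set 48.02·exp(−k·t) = 17 → t = ln(48.02/17)/k = 40780 s = 11.33 h.
Distance = v·t = 0.22·40780 = 8973 m = 8.973 km.

8.97 km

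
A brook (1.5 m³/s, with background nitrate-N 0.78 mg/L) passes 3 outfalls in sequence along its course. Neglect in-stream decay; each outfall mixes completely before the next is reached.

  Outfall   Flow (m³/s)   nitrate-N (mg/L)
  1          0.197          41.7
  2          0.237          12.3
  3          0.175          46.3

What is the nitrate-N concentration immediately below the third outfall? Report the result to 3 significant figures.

Outfall 1: combined Q = 1.697 m³/s; C = (1.500·0.7800 + 0.1970·41.70)/1.697 = 5.530 mg/L.
Outfall 2: combined Q = 1.934 m³/s; C = (1.697·5.530 + 0.2370·12.30)/1.934 = 6.360 mg/L.
Outfall 3: combined Q = 2.109 m³/s; C = (1.934·6.360 + 0.1750·46.30)/2.109 = 9.674 mg/L.

9.67 mg/L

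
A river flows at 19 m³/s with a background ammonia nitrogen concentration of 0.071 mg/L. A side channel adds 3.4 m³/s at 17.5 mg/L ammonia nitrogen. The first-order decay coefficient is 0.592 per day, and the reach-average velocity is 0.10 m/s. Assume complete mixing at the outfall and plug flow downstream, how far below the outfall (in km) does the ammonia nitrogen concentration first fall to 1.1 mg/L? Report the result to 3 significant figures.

13.2 km

Flow-weighted average: C = (19.00·0.07100 + 3.400·17.50) / 22.40 = 60.85/22.40 = 2.716 mg/L.
Set 2.716·exp(−k·t) = 1.1 → t = ln(2.716/1.1)/k = 131900 s = 36.65 h.
Distance = v·t = 0.10·131900 = 13190 m = 13.19 km.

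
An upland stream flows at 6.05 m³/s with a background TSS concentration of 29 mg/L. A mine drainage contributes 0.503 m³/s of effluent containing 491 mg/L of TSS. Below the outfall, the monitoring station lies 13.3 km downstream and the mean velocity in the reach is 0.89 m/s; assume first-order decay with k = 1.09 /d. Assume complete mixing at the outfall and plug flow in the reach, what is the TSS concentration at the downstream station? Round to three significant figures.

53.4 mg/L

Conservation of mass: C = (6.050·29.00 + 0.5030·491.0) / 6.553 = 422.4/6.553 = 64.46 mg/L.
Travel time t = 13.3·1000 / 0.89 = 14940 s = 4.151 h.
Applying C = C₀e^(−kt): 64.46 × 0.8282 = 53.39 mg/L.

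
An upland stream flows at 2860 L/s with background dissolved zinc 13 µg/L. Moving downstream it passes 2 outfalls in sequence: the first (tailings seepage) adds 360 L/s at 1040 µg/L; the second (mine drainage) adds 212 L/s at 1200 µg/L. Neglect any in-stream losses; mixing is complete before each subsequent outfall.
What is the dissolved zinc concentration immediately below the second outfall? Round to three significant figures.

Outfall 1: combined Q = 3220 L/s; C = (2860·13.00 + 360.0·1040)/3220 = 127.8 µg/L.
Outfall 2: combined Q = 3432 L/s; C = (3220·127.8 + 212.0·1200)/3432 = 194.1 µg/L.

194 µg/L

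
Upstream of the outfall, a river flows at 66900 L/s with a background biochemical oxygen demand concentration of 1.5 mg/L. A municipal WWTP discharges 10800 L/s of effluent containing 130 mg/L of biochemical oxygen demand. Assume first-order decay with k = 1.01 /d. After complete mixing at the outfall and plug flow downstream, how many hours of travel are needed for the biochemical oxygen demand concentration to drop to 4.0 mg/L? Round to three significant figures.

Conservation of mass: C = (66900·1.500 + 10800·130.0) / 77700 = 1504000/77700 = 19.36 mg/L.
19.36·exp(−k·t) = 4.0 → t = ln(19.36/4.0)/k = 134900 s = 37.47 h.

37.5 h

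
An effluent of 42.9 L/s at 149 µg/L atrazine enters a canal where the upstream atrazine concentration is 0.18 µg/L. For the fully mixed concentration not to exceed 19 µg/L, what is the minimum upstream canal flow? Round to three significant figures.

296 L/s

Set C_mix = 19: (Q·0.1800 + 42.90·149.0) / (Q + 42.90) = 19
→ Q = 42.90·(149.0 − 19)/(19 − 0.1800) = 296.3 L/s.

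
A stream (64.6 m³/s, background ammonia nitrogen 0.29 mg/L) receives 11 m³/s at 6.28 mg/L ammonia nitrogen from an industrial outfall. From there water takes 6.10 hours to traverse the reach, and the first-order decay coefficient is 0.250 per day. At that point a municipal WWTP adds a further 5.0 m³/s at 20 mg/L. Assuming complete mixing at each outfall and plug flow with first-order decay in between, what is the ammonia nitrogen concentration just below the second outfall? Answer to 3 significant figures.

2.26 mg/L

After mixing, C = (64.60·0.2900 + 11.00·6.280) / 75.60 = 87.81/75.60 = 1.162 mg/L; combined flow 75.60 m³/s.
Decay over the reach: 1.162·exp(−kt) = 1.162·0.9384 = 1.090 mg/L.
At the second outfall, C = (75.60·1.090 + 5.000·20.00) / (75.60 + 5.000) = 2.263 mg/L.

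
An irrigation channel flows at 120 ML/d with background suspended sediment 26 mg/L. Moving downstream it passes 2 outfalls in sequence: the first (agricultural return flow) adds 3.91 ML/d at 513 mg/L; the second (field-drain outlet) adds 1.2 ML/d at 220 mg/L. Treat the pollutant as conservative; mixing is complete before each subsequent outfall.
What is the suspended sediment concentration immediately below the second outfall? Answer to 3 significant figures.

43.1 mg/L

After outfall 1: Q = 120.0 + 3.910 = 123.9 ML/d; C = (120.0·26.00 + 3.910·513.0)/123.9 = 41.37 mg/L.
After outfall 2: Q = 123.9 + 1.200 = 125.1 ML/d; C = (123.9·41.37 + 1.200·220.0)/125.1 = 43.08 mg/L.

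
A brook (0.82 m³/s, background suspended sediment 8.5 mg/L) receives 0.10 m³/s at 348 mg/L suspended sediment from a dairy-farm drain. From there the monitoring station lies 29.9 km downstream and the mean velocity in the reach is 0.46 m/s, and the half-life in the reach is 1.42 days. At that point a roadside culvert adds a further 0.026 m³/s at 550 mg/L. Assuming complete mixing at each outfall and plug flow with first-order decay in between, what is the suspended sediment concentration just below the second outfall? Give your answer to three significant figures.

After mixing, C = (0.8200·8.500 + 0.1000·348.0) / 0.9200 = 41.77/0.9200 = 45.40 mg/L; combined flow 0.9200 m³/s.
Travel time t = 29.9·1000 / 0.46 = 65000 s = 18.06 h.
Half-life 1.42 d → k = ln 2 / 1.42 = 0.4881 d⁻¹.
After decay, C = 45.40 × e^(−kt) = 45.40 × 0.6927 = 31.45 mg/L.
At the second outfall, C = (0.9200·31.45 + 0.02600·550.0) / (0.9200 + 0.02600) = 45.70 mg/L.

45.7 mg/L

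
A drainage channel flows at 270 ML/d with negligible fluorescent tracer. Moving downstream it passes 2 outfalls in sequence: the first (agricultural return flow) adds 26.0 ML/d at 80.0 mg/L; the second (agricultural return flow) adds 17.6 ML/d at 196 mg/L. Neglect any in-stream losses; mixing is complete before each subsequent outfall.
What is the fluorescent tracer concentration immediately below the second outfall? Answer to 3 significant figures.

Below outfall 1: Q → 296.0 ML/d, C = (270.0·0 + 26.00·80.00)/296.0 = 7.027 mg/L.
Below outfall 2: Q → 313.6 ML/d, C = (296.0·7.027 + 17.60·196.0)/313.6 = 17.63 mg/L.

17.6 mg/L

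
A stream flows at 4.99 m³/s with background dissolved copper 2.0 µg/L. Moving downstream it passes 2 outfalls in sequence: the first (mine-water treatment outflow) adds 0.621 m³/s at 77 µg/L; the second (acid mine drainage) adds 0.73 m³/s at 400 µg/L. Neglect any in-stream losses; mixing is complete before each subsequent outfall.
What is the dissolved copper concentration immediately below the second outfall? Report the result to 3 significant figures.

55.2 µg/L

Outfall 1: combined Q = 5.611 m³/s; C = (4.990·2.000 + 0.6210·77.00)/5.611 = 10.30 µg/L.
Outfall 2: combined Q = 6.341 m³/s; C = (5.611·10.30 + 0.7300·400.0)/6.341 = 55.16 µg/L.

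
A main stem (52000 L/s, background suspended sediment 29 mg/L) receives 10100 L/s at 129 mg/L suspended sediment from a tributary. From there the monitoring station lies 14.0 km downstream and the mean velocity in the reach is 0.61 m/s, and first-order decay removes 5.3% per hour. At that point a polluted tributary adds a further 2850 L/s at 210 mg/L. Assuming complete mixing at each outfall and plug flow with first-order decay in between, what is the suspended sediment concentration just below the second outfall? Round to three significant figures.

Mass balance: C = (52000·29.00 + 10100·129.0) / 62100 = 2811000/62100 = 45.26 mg/L; combined flow 62100 L/s.
Travel time t = 14.0·1000 / 0.61 = 22950 s = 6.375 h.
5.3%/h lost → k = −ln(1 − 0.053) = 0.05446 h⁻¹.
Applying C = C₀e^(−kt): 45.26 × 0.7067 = 31.99 mg/L.
At the second outfall, C = (62100·31.99 + 2850·210.0) / (62100 + 2850) = 39.80 mg/L.

39.8 mg/L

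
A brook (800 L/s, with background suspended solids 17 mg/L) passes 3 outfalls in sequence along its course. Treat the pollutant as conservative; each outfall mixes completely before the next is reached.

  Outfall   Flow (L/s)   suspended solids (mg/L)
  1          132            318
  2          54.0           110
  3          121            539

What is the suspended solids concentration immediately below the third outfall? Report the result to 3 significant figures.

114 mg/L

After outfall 1: Q = 800.0 + 132.0 = 932.0 L/s; C = (800.0·17.00 + 132.0·318.0)/932.0 = 59.63 mg/L.
After outfall 2: Q = 932.0 + 54.00 = 986.0 L/s; C = (932.0·59.63 + 54.00·110.0)/986.0 = 62.39 mg/L.
After outfall 3: Q = 986.0 + 121.0 = 1107 L/s; C = (986.0·62.39 + 121.0·539.0)/1107 = 114.5 mg/L.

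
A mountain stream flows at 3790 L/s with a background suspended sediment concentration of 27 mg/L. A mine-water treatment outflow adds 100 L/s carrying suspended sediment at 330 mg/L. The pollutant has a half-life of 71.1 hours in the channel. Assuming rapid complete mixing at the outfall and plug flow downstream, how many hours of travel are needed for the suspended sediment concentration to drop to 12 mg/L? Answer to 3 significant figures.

Mixed concentration C = ΣQC/ΣQ = (3790·27.00 + 100.0·330.0) / 3890 = 135300/3890 = 34.79 mg/L.
Half-life 71.1 h → k = ln 2 / 71.1 = 0.009749 h⁻¹ = 0.2340 d⁻¹.
34.79·exp(−k·t) = 12 → t = ln(34.79/12)/k = 393100 s = 109.2 h.

109 h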